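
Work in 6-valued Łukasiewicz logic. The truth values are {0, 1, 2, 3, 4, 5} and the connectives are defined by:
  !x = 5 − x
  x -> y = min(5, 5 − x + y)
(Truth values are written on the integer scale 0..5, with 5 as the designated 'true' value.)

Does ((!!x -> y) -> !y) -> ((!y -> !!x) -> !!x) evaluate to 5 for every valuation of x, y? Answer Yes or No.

No

Counterexample: take x = 2, y = 1.
!x = !2 = 3
!!x = !3 = 2
!!x -> y = 2 -> 1 = 4
!y = !1 = 4
(!!x -> y) -> !y = 4 -> 4 = 5
!y = !1 = 4
!x = !2 = 3
!!x = !3 = 2
!y -> !!x = 4 -> 2 = 3
!x = !2 = 3
!!x = !3 = 2
(!y -> !!x) -> !!x = 3 -> 2 = 4
((!!x -> y) -> !y) -> ((!y -> !!x) -> !!x) = 5 -> 4 = 4
This gives 4 ≠ 5.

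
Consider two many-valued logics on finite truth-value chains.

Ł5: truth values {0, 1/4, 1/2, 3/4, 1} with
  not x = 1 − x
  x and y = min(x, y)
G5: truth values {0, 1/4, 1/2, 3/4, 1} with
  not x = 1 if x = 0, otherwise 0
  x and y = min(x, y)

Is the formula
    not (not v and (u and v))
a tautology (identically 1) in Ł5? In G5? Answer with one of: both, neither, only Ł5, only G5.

only G5

In Ł5: at u = 1/4, v = 1/4 the value is 3/4 — not a tautology.
In G5: every assignment gives 1 — tautology.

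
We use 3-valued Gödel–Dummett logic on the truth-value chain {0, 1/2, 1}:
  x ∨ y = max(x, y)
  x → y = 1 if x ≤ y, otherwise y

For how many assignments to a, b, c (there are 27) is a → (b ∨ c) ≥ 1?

value 1: 22 assignments (counts)
value 1/2: 3 assignments
value 0: 2 assignments
So 22 of the 27 assignments meet the threshold.

22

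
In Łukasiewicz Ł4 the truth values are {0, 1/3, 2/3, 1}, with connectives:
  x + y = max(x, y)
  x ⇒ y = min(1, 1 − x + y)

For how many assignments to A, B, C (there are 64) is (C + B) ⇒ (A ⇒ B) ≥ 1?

value 1: 54 assignments (counts)
value 2/3: 6 assignments
value 1/3: 3 assignments
value 0: 1 assignment
So 54 of the 64 assignments meet the threshold.

54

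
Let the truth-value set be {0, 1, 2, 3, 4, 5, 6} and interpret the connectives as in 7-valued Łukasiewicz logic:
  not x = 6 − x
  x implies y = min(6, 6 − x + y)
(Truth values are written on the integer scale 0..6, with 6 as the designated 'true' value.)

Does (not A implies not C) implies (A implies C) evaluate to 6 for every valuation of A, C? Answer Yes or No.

No

Counterexample: take A = 1, C = 0.
not A = not 1 = 5
not C = not 0 = 6
not A implies not C = 5 implies 6 = 6
A implies C = 1 implies 0 = 5
(not A implies not C) implies (A implies C) = 6 implies 5 = 5
This gives 5 ≠ 6.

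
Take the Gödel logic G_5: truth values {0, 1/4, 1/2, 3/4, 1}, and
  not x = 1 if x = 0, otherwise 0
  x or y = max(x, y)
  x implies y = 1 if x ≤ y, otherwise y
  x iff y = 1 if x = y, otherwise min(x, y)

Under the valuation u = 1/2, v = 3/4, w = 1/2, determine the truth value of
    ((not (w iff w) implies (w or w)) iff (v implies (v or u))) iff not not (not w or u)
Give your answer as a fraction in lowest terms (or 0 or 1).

w iff w = 1/2 iff 1/2 = 1
not (w iff w) = not 1 = 0
w or w = 1/2 or 1/2 = 1/2
not (w iff w) implies (w or w) = 0 implies 1/2 = 1
v or u = 3/4 or 1/2 = 3/4
v implies (v or u) = 3/4 implies 3/4 = 1
(not (w iff w) implies (w or w)) iff (v implies (v or u)) = 1 iff 1 = 1
not w = not 1/2 = 0
not w or u = 0 or 1/2 = 1/2
not (not w or u) = not 1/2 = 0
not not (not w or u) = not 0 = 1
((not (w iff w) implies (w or w)) iff (v implies (v or u))) iff not not (not w or u) = 1 iff 1 = 1

1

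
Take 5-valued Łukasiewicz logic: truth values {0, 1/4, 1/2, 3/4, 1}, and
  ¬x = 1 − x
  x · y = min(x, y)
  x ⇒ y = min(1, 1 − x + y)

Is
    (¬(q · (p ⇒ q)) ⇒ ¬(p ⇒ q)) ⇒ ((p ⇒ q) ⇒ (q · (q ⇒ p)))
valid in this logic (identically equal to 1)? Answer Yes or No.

Counterexample: take p = 0, q = 3/4.
p ⇒ q = 0 ⇒ 3/4 = 1
q · (p ⇒ q) = 3/4 · 1 = 3/4
¬(q · (p ⇒ q)) = ¬3/4 = 1/4
p ⇒ q = 0 ⇒ 3/4 = 1
¬(p ⇒ q) = ¬1 = 0
¬(q · (p ⇒ q)) ⇒ ¬(p ⇒ q) = 1/4 ⇒ 0 = 3/4
p ⇒ q = 0 ⇒ 3/4 = 1
q ⇒ p = 3/4 ⇒ 0 = 1/4
q · (q ⇒ p) = 3/4 · 1/4 = 1/4
(p ⇒ q) ⇒ (q · (q ⇒ p)) = 1 ⇒ 1/4 = 1/4
(¬(q · (p ⇒ q)) ⇒ ¬(p ⇒ q)) ⇒ ((p ⇒ q) ⇒ (q · (q ⇒ p))) = 3/4 ⇒ 1/4 = 1/2
This gives 1/2 ≠ 1.

No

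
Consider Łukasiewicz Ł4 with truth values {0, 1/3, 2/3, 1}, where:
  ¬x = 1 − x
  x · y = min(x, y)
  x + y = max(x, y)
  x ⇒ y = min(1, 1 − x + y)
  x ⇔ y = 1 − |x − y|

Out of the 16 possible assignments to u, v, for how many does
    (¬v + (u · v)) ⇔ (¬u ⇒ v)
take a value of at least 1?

3

u = 0, v = 0 ↦ 0  <
u = 0, v = 1/3 ↦ 2/3  <
u = 0, v = 2/3 ↦ 2/3  <
u = 0, v = 1 ↦ 0  <
u = 1/3, v = 0 ↦ 1/3  <
u = 1/3, v = 1/3 ↦ 1  ≥
u = 1/3, v = 2/3 ↦ 1/3  <
u = 1/3, v = 1 ↦ 1/3  <
u = 2/3, v = 0 ↦ 2/3  <
u = 2/3, v = 1/3 ↦ 2/3  <
u = 2/3, v = 2/3 ↦ 2/3  <
u = 2/3, v = 1 ↦ 2/3  <
u = 1, v = 0 ↦ 1  ≥
u = 1, v = 1/3 ↦ 2/3  <
u = 1, v = 2/3 ↦ 2/3  <
u = 1, v = 1 ↦ 1  ≥
So 3 of the 16 assignments meet the threshold.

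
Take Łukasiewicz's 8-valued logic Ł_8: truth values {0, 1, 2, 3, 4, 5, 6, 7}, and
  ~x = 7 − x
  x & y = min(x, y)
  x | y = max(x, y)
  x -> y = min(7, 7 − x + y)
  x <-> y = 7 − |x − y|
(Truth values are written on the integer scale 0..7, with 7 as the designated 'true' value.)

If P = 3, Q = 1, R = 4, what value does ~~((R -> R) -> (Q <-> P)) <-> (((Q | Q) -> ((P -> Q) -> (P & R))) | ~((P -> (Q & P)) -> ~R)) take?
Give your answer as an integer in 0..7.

R -> R = 4 -> 4 = 7
Q <-> P = 1 <-> 3 = 5
(R -> R) -> (Q <-> P) = 7 -> 5 = 5
~((R -> R) -> (Q <-> P)) = ~5 = 2
~~((R -> R) -> (Q <-> P)) = ~2 = 5
Q | Q = 1 | 1 = 1
P -> Q = 3 -> 1 = 5
P & R = 3 & 4 = 3
(P -> Q) -> (P & R) = 5 -> 3 = 5
(Q | Q) -> ((P -> Q) -> (P & R)) = 1 -> 5 = 7
Q & P = 1 & 3 = 1
P -> (Q & P) = 3 -> 1 = 5
~R = ~4 = 3
(P -> (Q & P)) -> ~R = 5 -> 3 = 5
~((P -> (Q & P)) -> ~R) = ~5 = 2
((Q | Q) -> ((P -> Q) -> (P & R))) | ~((P -> (Q & P)) -> ~R) = 7 | 2 = 7
~~((R -> R) -> (Q <-> P)) <-> (((Q | Q) -> ((P -> Q) -> (P & R))) | ~((P -> (Q & P)) -> ~R)) = 5 <-> 7 = 5

5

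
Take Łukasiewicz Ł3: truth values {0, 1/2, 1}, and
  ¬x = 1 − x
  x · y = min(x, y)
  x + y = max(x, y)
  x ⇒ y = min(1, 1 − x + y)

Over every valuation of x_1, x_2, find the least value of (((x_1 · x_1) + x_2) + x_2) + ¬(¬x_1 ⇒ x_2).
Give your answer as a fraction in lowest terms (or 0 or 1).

Take x_1 = 0, x_2 = 1/2:
x_1 · x_1 = 0 · 0 = 0
(x_1 · x_1) + x_2 = 0 + 1/2 = 1/2
((x_1 · x_1) + x_2) + x_2 = 1/2 + 1/2 = 1/2
¬x_1 = ¬0 = 1
¬x_1 ⇒ x_2 = 1 ⇒ 1/2 = 1/2
¬(¬x_1 ⇒ x_2) = ¬1/2 = 1/2
(((x_1 · x_1) + x_2) + x_2) + ¬(¬x_1 ⇒ x_2) = 1/2 + 1/2 = 1/2
No assignment yields a value below 1/2, so this is the minimum.

1/2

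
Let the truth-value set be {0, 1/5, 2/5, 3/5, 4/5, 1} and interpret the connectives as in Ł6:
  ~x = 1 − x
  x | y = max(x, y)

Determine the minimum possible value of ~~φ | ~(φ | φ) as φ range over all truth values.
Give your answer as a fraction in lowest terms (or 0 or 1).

3/5

Take φ = 2/5:
~φ = ~2/5 = 3/5
~~φ = ~3/5 = 2/5
φ | φ = 2/5 | 2/5 = 2/5
~(φ | φ) = ~2/5 = 3/5
~~φ | ~(φ | φ) = 2/5 | 3/5 = 3/5
No assignment yields a value below 3/5, so this is the minimum.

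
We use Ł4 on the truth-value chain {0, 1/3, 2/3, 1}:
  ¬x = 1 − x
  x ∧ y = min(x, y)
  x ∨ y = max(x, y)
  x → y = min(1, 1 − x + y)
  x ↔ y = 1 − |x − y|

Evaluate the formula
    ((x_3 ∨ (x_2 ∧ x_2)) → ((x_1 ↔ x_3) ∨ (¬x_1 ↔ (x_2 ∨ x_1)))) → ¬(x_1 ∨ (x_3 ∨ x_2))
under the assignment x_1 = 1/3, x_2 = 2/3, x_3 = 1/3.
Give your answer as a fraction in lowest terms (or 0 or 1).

1/3

x_2 ∧ x_2 = 2/3 ∧ 2/3 = 2/3
x_3 ∨ (x_2 ∧ x_2) = 1/3 ∨ 2/3 = 2/3
x_1 ↔ x_3 = 1/3 ↔ 1/3 = 1
¬x_1 = ¬1/3 = 2/3
x_2 ∨ x_1 = 2/3 ∨ 1/3 = 2/3
¬x_1 ↔ (x_2 ∨ x_1) = 2/3 ↔ 2/3 = 1
(x_1 ↔ x_3) ∨ (¬x_1 ↔ (x_2 ∨ x_1)) = 1 ∨ 1 = 1
(x_3 ∨ (x_2 ∧ x_2)) → ((x_1 ↔ x_3) ∨ (¬x_1 ↔ (x_2 ∨ x_1))) = 2/3 → 1 = 1
x_3 ∨ x_2 = 1/3 ∨ 2/3 = 2/3
x_1 ∨ (x_3 ∨ x_2) = 1/3 ∨ 2/3 = 2/3
¬(x_1 ∨ (x_3 ∨ x_2)) = ¬2/3 = 1/3
((x_3 ∨ (x_2 ∧ x_2)) → ((x_1 ↔ x_3) ∨ (¬x_1 ↔ (x_2 ∨ x_1)))) → ¬(x_1 ∨ (x_3 ∨ x_2)) = 1 → 1/3 = 1/3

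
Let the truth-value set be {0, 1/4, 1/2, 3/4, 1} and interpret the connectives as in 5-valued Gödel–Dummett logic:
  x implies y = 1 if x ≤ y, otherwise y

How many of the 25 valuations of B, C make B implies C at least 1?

15

value 1: 15 assignments (counts)
value 3/4: 1 assignment
value 1/2: 2 assignments
value 1/4: 3 assignments
value 0: 4 assignments
So 15 of the 25 assignments meet the threshold.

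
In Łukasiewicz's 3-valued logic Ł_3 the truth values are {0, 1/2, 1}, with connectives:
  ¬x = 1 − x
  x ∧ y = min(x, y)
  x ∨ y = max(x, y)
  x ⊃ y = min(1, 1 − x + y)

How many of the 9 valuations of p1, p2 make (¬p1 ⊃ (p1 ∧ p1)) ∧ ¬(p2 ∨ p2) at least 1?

2

p1 = 0, p2 = 0 ↦ 0  <
p1 = 0, p2 = 1/2 ↦ 0  <
p1 = 0, p2 = 1 ↦ 0  <
p1 = 1/2, p2 = 0 ↦ 1  ≥
p1 = 1/2, p2 = 1/2 ↦ 1/2  <
p1 = 1/2, p2 = 1 ↦ 0  <
p1 = 1, p2 = 0 ↦ 1  ≥
p1 = 1, p2 = 1/2 ↦ 1/2  <
p1 = 1, p2 = 1 ↦ 0  <
So 2 of the 9 assignments meet the threshold.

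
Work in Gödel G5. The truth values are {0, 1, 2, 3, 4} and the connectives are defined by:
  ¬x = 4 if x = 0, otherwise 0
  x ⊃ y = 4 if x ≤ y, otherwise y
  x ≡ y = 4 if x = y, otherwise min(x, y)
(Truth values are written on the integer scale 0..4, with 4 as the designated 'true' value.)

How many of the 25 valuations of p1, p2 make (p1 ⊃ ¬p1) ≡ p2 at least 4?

5

value 4: 5 assignments (counts)
value 3: 1 assignment
value 2: 1 assignment
value 1: 1 assignment
value 0: 17 assignments
So 5 of the 25 assignments meet the threshold.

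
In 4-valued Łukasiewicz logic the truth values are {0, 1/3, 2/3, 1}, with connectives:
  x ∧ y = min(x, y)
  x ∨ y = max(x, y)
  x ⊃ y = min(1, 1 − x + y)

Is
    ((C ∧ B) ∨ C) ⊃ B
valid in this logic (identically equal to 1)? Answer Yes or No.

Counterexample: take B = 0, C = 1/3.
C ∧ B = 1/3 ∧ 0 = 0
(C ∧ B) ∨ C = 0 ∨ 1/3 = 1/3
((C ∧ B) ∨ C) ⊃ B = 1/3 ⊃ 0 = 2/3
This gives 2/3 ≠ 1.

No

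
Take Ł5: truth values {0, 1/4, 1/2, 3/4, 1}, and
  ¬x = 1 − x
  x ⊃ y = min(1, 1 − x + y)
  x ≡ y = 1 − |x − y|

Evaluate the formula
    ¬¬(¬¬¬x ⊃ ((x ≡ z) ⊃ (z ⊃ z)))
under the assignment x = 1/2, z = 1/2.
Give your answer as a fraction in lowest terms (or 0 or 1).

¬x = ¬1/2 = 1/2
¬¬x = ¬1/2 = 1/2
¬¬¬x = ¬1/2 = 1/2
x ≡ z = 1/2 ≡ 1/2 = 1
z ⊃ z = 1/2 ⊃ 1/2 = 1
(x ≡ z) ⊃ (z ⊃ z) = 1 ⊃ 1 = 1
¬¬¬x ⊃ ((x ≡ z) ⊃ (z ⊃ z)) = 1/2 ⊃ 1 = 1
¬(¬¬¬x ⊃ ((x ≡ z) ⊃ (z ⊃ z))) = ¬1 = 0
¬¬(¬¬¬x ⊃ ((x ≡ z) ⊃ (z ⊃ z))) = ¬0 = 1

1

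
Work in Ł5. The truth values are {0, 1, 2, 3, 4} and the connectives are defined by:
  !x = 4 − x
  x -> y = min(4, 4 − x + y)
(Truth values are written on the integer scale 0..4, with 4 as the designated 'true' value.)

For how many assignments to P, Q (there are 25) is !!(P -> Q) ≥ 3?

value 4: 15 assignments (counts)
value 3: 4 assignments (counts)
value 2: 3 assignments
value 1: 2 assignments
value 0: 1 assignment
So 19 of the 25 assignments meet the threshold.

19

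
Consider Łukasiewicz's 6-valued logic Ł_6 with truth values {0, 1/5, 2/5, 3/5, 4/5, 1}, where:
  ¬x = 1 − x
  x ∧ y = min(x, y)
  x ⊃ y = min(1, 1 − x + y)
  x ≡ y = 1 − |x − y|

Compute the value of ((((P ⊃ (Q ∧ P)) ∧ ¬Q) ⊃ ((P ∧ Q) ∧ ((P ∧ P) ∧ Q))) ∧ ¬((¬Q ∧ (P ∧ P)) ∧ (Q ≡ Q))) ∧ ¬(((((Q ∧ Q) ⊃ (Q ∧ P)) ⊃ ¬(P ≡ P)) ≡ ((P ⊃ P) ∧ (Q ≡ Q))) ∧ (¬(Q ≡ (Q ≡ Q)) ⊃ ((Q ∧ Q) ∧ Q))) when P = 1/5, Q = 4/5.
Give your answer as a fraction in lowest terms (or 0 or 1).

Q ∧ P = 4/5 ∧ 1/5 = 1/5
P ⊃ (Q ∧ P) = 1/5 ⊃ 1/5 = 1
¬Q = ¬4/5 = 1/5
(P ⊃ (Q ∧ P)) ∧ ¬Q = 1 ∧ 1/5 = 1/5
P ∧ Q = 1/5 ∧ 4/5 = 1/5
P ∧ P = 1/5 ∧ 1/5 = 1/5
(P ∧ P) ∧ Q = 1/5 ∧ 4/5 = 1/5
(P ∧ Q) ∧ ((P ∧ P) ∧ Q) = 1/5 ∧ 1/5 = 1/5
((P ⊃ (Q ∧ P)) ∧ ¬Q) ⊃ ((P ∧ Q) ∧ ((P ∧ P) ∧ Q)) = 1/5 ⊃ 1/5 = 1
¬Q = ¬4/5 = 1/5
P ∧ P = 1/5 ∧ 1/5 = 1/5
¬Q ∧ (P ∧ P) = 1/5 ∧ 1/5 = 1/5
Q ≡ Q = 4/5 ≡ 4/5 = 1
(¬Q ∧ (P ∧ P)) ∧ (Q ≡ Q) = 1/5 ∧ 1 = 1/5
¬((¬Q ∧ (P ∧ P)) ∧ (Q ≡ Q)) = ¬1/5 = 4/5
(((P ⊃ (Q ∧ P)) ∧ ¬Q) ⊃ ((P ∧ Q) ∧ ((P ∧ P) ∧ Q))) ∧ ¬((¬Q ∧ (P ∧ P)) ∧ (Q ≡ Q)) = 1 ∧ 4/5 = 4/5
Q ∧ Q = 4/5 ∧ 4/5 = 4/5
Q ∧ P = 4/5 ∧ 1/5 = 1/5
(Q ∧ Q) ⊃ (Q ∧ P) = 4/5 ⊃ 1/5 = 2/5
P ≡ P = 1/5 ≡ 1/5 = 1
¬(P ≡ P) = ¬1 = 0
((Q ∧ Q) ⊃ (Q ∧ P)) ⊃ ¬(P ≡ P) = 2/5 ⊃ 0 = 3/5
P ⊃ P = 1/5 ⊃ 1/5 = 1
Q ≡ Q = 4/5 ≡ 4/5 = 1
(P ⊃ P) ∧ (Q ≡ Q) = 1 ∧ 1 = 1
(((Q ∧ Q) ⊃ (Q ∧ P)) ⊃ ¬(P ≡ P)) ≡ ((P ⊃ P) ∧ (Q ≡ Q)) = 3/5 ≡ 1 = 3/5
Q ≡ Q = 4/5 ≡ 4/5 = 1
Q ≡ (Q ≡ Q) = 4/5 ≡ 1 = 4/5
¬(Q ≡ (Q ≡ Q)) = ¬4/5 = 1/5
Q ∧ Q = 4/5 ∧ 4/5 = 4/5
(Q ∧ Q) ∧ Q = 4/5 ∧ 4/5 = 4/5
¬(Q ≡ (Q ≡ Q)) ⊃ ((Q ∧ Q) ∧ Q) = 1/5 ⊃ 4/5 = 1
((((Q ∧ Q) ⊃ (Q ∧ P)) ⊃ ¬(P ≡ P)) ≡ ((P ⊃ P) ∧ (Q ≡ Q))) ∧ (¬(Q ≡ (Q ≡ Q)) ⊃ ((Q ∧ Q) ∧ Q)) = 3/5 ∧ 1 = 3/5
¬(((((Q ∧ Q) ⊃ (Q ∧ P)) ⊃ ¬(P ≡ P)) ≡ ((P ⊃ P) ∧ (Q ≡ Q))) ∧ (¬(Q ≡ (Q ≡ Q)) ⊃ ((Q ∧ Q) ∧ Q))) = ¬3/5 = 2/5
((((P ⊃ (Q ∧ P)) ∧ ¬Q) ⊃ ((P ∧ Q) ∧ ((P ∧ P) ∧ Q))) ∧ ¬((¬Q ∧ (P ∧ P)) ∧ (Q ≡ Q))) ∧ ¬(((((Q ∧ Q) ⊃ (Q ∧ P)) ⊃ ¬(P ≡ P)) ≡ ((P ⊃ P) ∧ (Q ≡ Q))) ∧ (¬(Q ≡ (Q ≡ Q)) ⊃ ((Q ∧ Q) ∧ Q))) = 4/5 ∧ 2/5 = 2/5

2/5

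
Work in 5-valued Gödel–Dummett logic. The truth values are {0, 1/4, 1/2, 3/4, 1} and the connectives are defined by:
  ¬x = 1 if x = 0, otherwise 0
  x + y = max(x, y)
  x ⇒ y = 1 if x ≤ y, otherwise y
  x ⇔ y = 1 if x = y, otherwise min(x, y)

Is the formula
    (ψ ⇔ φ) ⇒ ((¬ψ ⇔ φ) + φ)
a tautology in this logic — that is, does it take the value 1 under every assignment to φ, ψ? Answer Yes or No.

Counterexample: take φ = 0, ψ = 0.
ψ ⇔ φ = 0 ⇔ 0 = 1
¬ψ = ¬0 = 1
¬ψ ⇔ φ = 1 ⇔ 0 = 0
(¬ψ ⇔ φ) + φ = 0 + 0 = 0
(ψ ⇔ φ) ⇒ ((¬ψ ⇔ φ) + φ) = 1 ⇒ 0 = 0
This gives 0 ≠ 1.

No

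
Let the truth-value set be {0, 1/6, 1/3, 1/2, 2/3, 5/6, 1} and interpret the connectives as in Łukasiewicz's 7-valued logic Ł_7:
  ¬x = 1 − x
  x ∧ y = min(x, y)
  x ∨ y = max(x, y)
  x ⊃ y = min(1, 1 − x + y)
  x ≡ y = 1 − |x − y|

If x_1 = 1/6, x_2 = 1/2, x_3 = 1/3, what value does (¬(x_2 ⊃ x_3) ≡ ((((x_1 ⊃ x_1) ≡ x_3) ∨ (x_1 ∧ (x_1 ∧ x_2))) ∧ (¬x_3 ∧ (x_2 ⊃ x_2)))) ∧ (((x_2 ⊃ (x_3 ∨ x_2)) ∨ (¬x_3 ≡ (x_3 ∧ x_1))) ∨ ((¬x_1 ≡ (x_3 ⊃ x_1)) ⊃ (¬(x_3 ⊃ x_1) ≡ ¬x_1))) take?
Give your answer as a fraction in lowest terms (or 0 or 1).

5/6

x_2 ⊃ x_3 = 1/2 ⊃ 1/3 = 5/6
¬(x_2 ⊃ x_3) = ¬5/6 = 1/6
x_1 ⊃ x_1 = 1/6 ⊃ 1/6 = 1
(x_1 ⊃ x_1) ≡ x_3 = 1 ≡ 1/3 = 1/3
x_1 ∧ x_2 = 1/6 ∧ 1/2 = 1/6
x_1 ∧ (x_1 ∧ x_2) = 1/6 ∧ 1/6 = 1/6
((x_1 ⊃ x_1) ≡ x_3) ∨ (x_1 ∧ (x_1 ∧ x_2)) = 1/3 ∨ 1/6 = 1/3
¬x_3 = ¬1/3 = 2/3
x_2 ⊃ x_2 = 1/2 ⊃ 1/2 = 1
¬x_3 ∧ (x_2 ⊃ x_2) = 2/3 ∧ 1 = 2/3
(((x_1 ⊃ x_1) ≡ x_3) ∨ (x_1 ∧ (x_1 ∧ x_2))) ∧ (¬x_3 ∧ (x_2 ⊃ x_2)) = 1/3 ∧ 2/3 = 1/3
¬(x_2 ⊃ x_3) ≡ ((((x_1 ⊃ x_1) ≡ x_3) ∨ (x_1 ∧ (x_1 ∧ x_2))) ∧ (¬x_3 ∧ (x_2 ⊃ x_2))) = 1/6 ≡ 1/3 = 5/6
x_3 ∨ x_2 = 1/3 ∨ 1/2 = 1/2
x_2 ⊃ (x_3 ∨ x_2) = 1/2 ⊃ 1/2 = 1
¬x_3 = ¬1/3 = 2/3
x_3 ∧ x_1 = 1/3 ∧ 1/6 = 1/6
¬x_3 ≡ (x_3 ∧ x_1) = 2/3 ≡ 1/6 = 1/2
(x_2 ⊃ (x_3 ∨ x_2)) ∨ (¬x_3 ≡ (x_3 ∧ x_1)) = 1 ∨ 1/2 = 1
¬x_1 = ¬1/6 = 5/6
x_3 ⊃ x_1 = 1/3 ⊃ 1/6 = 5/6
¬x_1 ≡ (x_3 ⊃ x_1) = 5/6 ≡ 5/6 = 1
x_3 ⊃ x_1 = 1/3 ⊃ 1/6 = 5/6
¬(x_3 ⊃ x_1) = ¬5/6 = 1/6
¬x_1 = ¬1/6 = 5/6
¬(x_3 ⊃ x_1) ≡ ¬x_1 = 1/6 ≡ 5/6 = 1/3
(¬x_1 ≡ (x_3 ⊃ x_1)) ⊃ (¬(x_3 ⊃ x_1) ≡ ¬x_1) = 1 ⊃ 1/3 = 1/3
((x_2 ⊃ (x_3 ∨ x_2)) ∨ (¬x_3 ≡ (x_3 ∧ x_1))) ∨ ((¬x_1 ≡ (x_3 ⊃ x_1)) ⊃ (¬(x_3 ⊃ x_1) ≡ ¬x_1)) = 1 ∨ 1/3 = 1
(¬(x_2 ⊃ x_3) ≡ ((((x_1 ⊃ x_1) ≡ x_3) ∨ (x_1 ∧ (x_1 ∧ x_2))) ∧ (¬x_3 ∧ (x_2 ⊃ x_2)))) ∧ (((x_2 ⊃ (x_3 ∨ x_2)) ∨ (¬x_3 ≡ (x_3 ∧ x_1))) ∨ ((¬x_1 ≡ (x_3 ⊃ x_1)) ⊃ (¬(x_3 ⊃ x_1) ≡ ¬x_1))) = 5/6 ∧ 1 = 5/6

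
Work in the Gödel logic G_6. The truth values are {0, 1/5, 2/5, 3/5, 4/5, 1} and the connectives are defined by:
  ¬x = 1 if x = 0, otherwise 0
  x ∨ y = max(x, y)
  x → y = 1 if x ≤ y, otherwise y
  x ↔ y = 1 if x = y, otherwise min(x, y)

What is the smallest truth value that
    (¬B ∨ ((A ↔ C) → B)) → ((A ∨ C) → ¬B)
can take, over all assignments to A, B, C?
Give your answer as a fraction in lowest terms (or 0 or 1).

0

Take A = 0, B = 1/5, C = 1/5:
¬B = ¬1/5 = 0
A ↔ C = 0 ↔ 1/5 = 0
(A ↔ C) → B = 0 → 1/5 = 1
¬B ∨ ((A ↔ C) → B) = 0 ∨ 1 = 1
A ∨ C = 0 ∨ 1/5 = 1/5
¬B = ¬1/5 = 0
(A ∨ C) → ¬B = 1/5 → 0 = 0
(¬B ∨ ((A ↔ C) → B)) → ((A ∨ C) → ¬B) = 1 → 0 = 0
No assignment yields a value below 0, so this is the minimum.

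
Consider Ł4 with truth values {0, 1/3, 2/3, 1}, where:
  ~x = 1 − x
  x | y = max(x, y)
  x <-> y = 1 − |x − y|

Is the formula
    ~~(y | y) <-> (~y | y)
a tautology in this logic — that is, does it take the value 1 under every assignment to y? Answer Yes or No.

No

Counterexample: take y = 0.
y | y = 0 | 0 = 0
~(y | y) = ~0 = 1
~~(y | y) = ~1 = 0
~y = ~0 = 1
~y | y = 1 | 0 = 1
~~(y | y) <-> (~y | y) = 0 <-> 1 = 0
This gives 0 ≠ 1.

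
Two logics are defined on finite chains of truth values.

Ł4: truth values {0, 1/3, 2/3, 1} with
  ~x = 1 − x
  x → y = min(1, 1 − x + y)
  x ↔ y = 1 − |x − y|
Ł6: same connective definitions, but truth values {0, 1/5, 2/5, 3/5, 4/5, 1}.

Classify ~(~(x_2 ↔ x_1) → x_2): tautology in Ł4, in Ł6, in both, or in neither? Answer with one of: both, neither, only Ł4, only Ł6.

neither

In Ł4: at x_1 = 0, x_2 = 0 the value is 0 — not a tautology.
In Ł6: at x_1 = 0, x_2 = 0 the value is 0 — not a tautology.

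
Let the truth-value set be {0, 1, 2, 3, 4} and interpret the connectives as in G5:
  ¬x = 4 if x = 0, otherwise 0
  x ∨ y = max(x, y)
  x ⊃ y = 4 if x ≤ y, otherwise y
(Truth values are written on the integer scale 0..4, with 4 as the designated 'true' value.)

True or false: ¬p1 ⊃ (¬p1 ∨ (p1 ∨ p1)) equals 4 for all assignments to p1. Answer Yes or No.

Yes

p1 = 0 ↦ 4
p1 = 1 ↦ 4
p1 = 2 ↦ 4
p1 = 3 ↦ 4
p1 = 4 ↦ 4
Every assignment gives a value ≥ 4.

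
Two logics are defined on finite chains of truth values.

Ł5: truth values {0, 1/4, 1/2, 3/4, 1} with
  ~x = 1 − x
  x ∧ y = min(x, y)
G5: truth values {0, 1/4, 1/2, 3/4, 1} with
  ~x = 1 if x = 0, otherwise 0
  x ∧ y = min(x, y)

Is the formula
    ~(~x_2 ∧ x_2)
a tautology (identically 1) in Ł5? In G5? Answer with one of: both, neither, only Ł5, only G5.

only G5

In Ł5: at x_2 = 1/4 the value is 3/4 — not a tautology.
In G5: every assignment gives 1 — tautology.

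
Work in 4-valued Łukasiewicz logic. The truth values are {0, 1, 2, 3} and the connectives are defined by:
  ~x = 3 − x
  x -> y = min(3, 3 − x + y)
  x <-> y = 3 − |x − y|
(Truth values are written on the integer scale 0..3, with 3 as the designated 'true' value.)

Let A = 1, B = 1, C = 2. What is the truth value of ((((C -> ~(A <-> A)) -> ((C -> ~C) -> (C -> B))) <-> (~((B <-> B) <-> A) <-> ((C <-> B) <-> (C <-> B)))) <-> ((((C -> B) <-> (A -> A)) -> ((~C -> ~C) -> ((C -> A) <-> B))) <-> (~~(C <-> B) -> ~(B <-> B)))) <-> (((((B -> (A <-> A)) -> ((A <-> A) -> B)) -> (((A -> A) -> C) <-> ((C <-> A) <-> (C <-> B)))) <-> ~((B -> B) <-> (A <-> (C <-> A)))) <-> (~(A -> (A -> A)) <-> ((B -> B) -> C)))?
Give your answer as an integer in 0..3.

A <-> A = 1 <-> 1 = 3
~(A <-> A) = ~3 = 0
C -> ~(A <-> A) = 2 -> 0 = 1
~C = ~2 = 1
C -> ~C = 2 -> 1 = 2
C -> B = 2 -> 1 = 2
(C -> ~C) -> (C -> B) = 2 -> 2 = 3
(C -> ~(A <-> A)) -> ((C -> ~C) -> (C -> B)) = 1 -> 3 = 3
B <-> B = 1 <-> 1 = 3
(B <-> B) <-> A = 3 <-> 1 = 1
~((B <-> B) <-> A) = ~1 = 2
C <-> B = 2 <-> 1 = 2
C <-> B = 2 <-> 1 = 2
(C <-> B) <-> (C <-> B) = 2 <-> 2 = 3
~((B <-> B) <-> A) <-> ((C <-> B) <-> (C <-> B)) = 2 <-> 3 = 2
((C -> ~(A <-> A)) -> ((C -> ~C) -> (C -> B))) <-> (~((B <-> B) <-> A) <-> ((C <-> B) <-> (C <-> B))) = 3 <-> 2 = 2
C -> B = 2 -> 1 = 2
A -> A = 1 -> 1 = 3
(C -> B) <-> (A -> A) = 2 <-> 3 = 2
~C = ~2 = 1
~C = ~2 = 1
~C -> ~C = 1 -> 1 = 3
C -> A = 2 -> 1 = 2
(C -> A) <-> B = 2 <-> 1 = 2
(~C -> ~C) -> ((C -> A) <-> B) = 3 -> 2 = 2
((C -> B) <-> (A -> A)) -> ((~C -> ~C) -> ((C -> A) <-> B)) = 2 -> 2 = 3
C <-> B = 2 <-> 1 = 2
~(C <-> B) = ~2 = 1
~~(C <-> B) = ~1 = 2
B <-> B = 1 <-> 1 = 3
~(B <-> B) = ~3 = 0
~~(C <-> B) -> ~(B <-> B) = 2 -> 0 = 1
(((C -> B) <-> (A -> A)) -> ((~C -> ~C) -> ((C -> A) <-> B))) <-> (~~(C <-> B) -> ~(B <-> B)) = 3 <-> 1 = 1
(((C -> ~(A <-> A)) -> ((C -> ~C) -> (C -> B))) <-> (~((B <-> B) <-> A) <-> ((C <-> B) <-> (C <-> B)))) <-> ((((C -> B) <-> (A -> A)) -> ((~C -> ~C) -> ((C -> A) <-> B))) <-> (~~(C <-> B) -> ~(B <-> B))) = 2 <-> 1 = 2
A <-> A = 1 <-> 1 = 3
B -> (A <-> A) = 1 -> 3 = 3
A <-> A = 1 <-> 1 = 3
(A <-> A) -> B = 3 -> 1 = 1
(B -> (A <-> A)) -> ((A <-> A) -> B) = 3 -> 1 = 1
A -> A = 1 -> 1 = 3
(A -> A) -> C = 3 -> 2 = 2
C <-> A = 2 <-> 1 = 2
C <-> B = 2 <-> 1 = 2
(C <-> A) <-> (C <-> B) = 2 <-> 2 = 3
((A -> A) -> C) <-> ((C <-> A) <-> (C <-> B)) = 2 <-> 3 = 2
((B -> (A <-> A)) -> ((A <-> A) -> B)) -> (((A -> A) -> C) <-> ((C <-> A) <-> (C <-> B))) = 1 -> 2 = 3
B -> B = 1 -> 1 = 3
C <-> A = 2 <-> 1 = 2
A <-> (C <-> A) = 1 <-> 2 = 2
(B -> B) <-> (A <-> (C <-> A)) = 3 <-> 2 = 2
~((B -> B) <-> (A <-> (C <-> A))) = ~2 = 1
(((B -> (A <-> A)) -> ((A <-> A) -> B)) -> (((A -> A) -> C) <-> ((C <-> A) <-> (C <-> B)))) <-> ~((B -> B) <-> (A <-> (C <-> A))) = 3 <-> 1 = 1
A -> A = 1 -> 1 = 3
A -> (A -> A) = 1 -> 3 = 3
~(A -> (A -> A)) = ~3 = 0
B -> B = 1 -> 1 = 3
(B -> B) -> C = 3 -> 2 = 2
~(A -> (A -> A)) <-> ((B -> B) -> C) = 0 <-> 2 = 1
((((B -> (A <-> A)) -> ((A <-> A) -> B)) -> (((A -> A) -> C) <-> ((C <-> A) <-> (C <-> B)))) <-> ~((B -> B) <-> (A <-> (C <-> A)))) <-> (~(A -> (A -> A)) <-> ((B -> B) -> C)) = 1 <-> 1 = 3
((((C -> ~(A <-> A)) -> ((C -> ~C) -> (C -> B))) <-> (~((B <-> B) <-> A) <-> ((C <-> B) <-> (C <-> B)))) <-> ((((C -> B) <-> (A -> A)) -> ((~C -> ~C) -> ((C -> A) <-> B))) <-> (~~(C <-> B) -> ~(B <-> B)))) <-> (((((B -> (A <-> A)) -> ((A <-> A) -> B)) -> (((A -> A) -> C) <-> ((C <-> A) <-> (C <-> B)))) <-> ~((B -> B) <-> (A <-> (C <-> A)))) <-> (~(A -> (A -> A)) <-> ((B -> B) -> C))) = 2 <-> 3 = 2

2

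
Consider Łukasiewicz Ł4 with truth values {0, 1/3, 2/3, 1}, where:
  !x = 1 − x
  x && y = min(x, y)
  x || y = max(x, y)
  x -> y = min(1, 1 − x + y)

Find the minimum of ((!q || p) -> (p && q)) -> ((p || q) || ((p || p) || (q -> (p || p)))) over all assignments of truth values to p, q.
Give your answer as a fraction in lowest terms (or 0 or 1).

2/3

Take p = 1/3, q = 2/3:
!q = !2/3 = 1/3
!q || p = 1/3 || 1/3 = 1/3
p && q = 1/3 && 2/3 = 1/3
(!q || p) -> (p && q) = 1/3 -> 1/3 = 1
p || q = 1/3 || 2/3 = 2/3
p || p = 1/3 || 1/3 = 1/3
p || p = 1/3 || 1/3 = 1/3
q -> (p || p) = 2/3 -> 1/3 = 2/3
(p || p) || (q -> (p || p)) = 1/3 || 2/3 = 2/3
(p || q) || ((p || p) || (q -> (p || p))) = 2/3 || 2/3 = 2/3
((!q || p) -> (p && q)) -> ((p || q) || ((p || p) || (q -> (p || p)))) = 1 -> 2/3 = 2/3
No assignment yields a value below 2/3, so this is the minimum.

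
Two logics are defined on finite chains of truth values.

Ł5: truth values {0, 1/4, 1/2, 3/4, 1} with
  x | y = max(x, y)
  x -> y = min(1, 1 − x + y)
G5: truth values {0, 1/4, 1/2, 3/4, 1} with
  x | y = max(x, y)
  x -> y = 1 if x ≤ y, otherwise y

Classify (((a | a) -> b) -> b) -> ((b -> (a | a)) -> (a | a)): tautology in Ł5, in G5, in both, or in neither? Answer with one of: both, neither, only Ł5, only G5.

In Ł5: every assignment gives 1 — tautology.
In G5: at a = 1/4, b = 0 the value is 1/4 — not a tautology.

only Ł5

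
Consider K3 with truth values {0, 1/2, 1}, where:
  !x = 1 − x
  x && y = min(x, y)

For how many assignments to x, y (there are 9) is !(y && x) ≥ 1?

5

x = 0, y = 0 ↦ 1  ≥
x = 0, y = 1/2 ↦ 1  ≥
x = 0, y = 1 ↦ 1  ≥
x = 1/2, y = 0 ↦ 1  ≥
x = 1/2, y = 1/2 ↦ 1/2  <
x = 1/2, y = 1 ↦ 1/2  <
x = 1, y = 0 ↦ 1  ≥
x = 1, y = 1/2 ↦ 1/2  <
x = 1, y = 1 ↦ 0  <
So 5 of the 9 assignments meet the threshold.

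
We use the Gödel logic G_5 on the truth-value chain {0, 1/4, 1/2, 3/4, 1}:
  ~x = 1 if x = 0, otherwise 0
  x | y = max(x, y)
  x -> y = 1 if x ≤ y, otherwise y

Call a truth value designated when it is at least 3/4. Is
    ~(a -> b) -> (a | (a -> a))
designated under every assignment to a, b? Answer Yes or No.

At a = 1/4, b = 1, for instance:
a -> b = 1/4 -> 1 = 1
~(a -> b) = ~1 = 0
a -> a = 1/4 -> 1/4 = 1
a | (a -> a) = 1/4 | 1 = 1
~(a -> b) -> (a | (a -> a)) = 0 -> 1 = 1
and checking the remaining 24 assignments likewise gives ≥ 3/4 in every case.

Yes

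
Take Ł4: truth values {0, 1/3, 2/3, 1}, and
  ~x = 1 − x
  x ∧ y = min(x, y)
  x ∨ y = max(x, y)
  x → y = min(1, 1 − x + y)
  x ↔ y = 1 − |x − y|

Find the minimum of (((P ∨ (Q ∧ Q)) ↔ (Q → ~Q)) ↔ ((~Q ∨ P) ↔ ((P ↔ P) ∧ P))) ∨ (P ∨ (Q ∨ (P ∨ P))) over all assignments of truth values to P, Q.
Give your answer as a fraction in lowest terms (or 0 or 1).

2/3

Take P = 0, Q = 2/3:
Q ∧ Q = 2/3 ∧ 2/3 = 2/3
P ∨ (Q ∧ Q) = 0 ∨ 2/3 = 2/3
~Q = ~2/3 = 1/3
Q → ~Q = 2/3 → 1/3 = 2/3
(P ∨ (Q ∧ Q)) ↔ (Q → ~Q) = 2/3 ↔ 2/3 = 1
~Q = ~2/3 = 1/3
~Q ∨ P = 1/3 ∨ 0 = 1/3
P ↔ P = 0 ↔ 0 = 1
(P ↔ P) ∧ P = 1 ∧ 0 = 0
(~Q ∨ P) ↔ ((P ↔ P) ∧ P) = 1/3 ↔ 0 = 2/3
((P ∨ (Q ∧ Q)) ↔ (Q → ~Q)) ↔ ((~Q ∨ P) ↔ ((P ↔ P) ∧ P)) = 1 ↔ 2/3 = 2/3
P ∨ P = 0 ∨ 0 = 0
Q ∨ (P ∨ P) = 2/3 ∨ 0 = 2/3
P ∨ (Q ∨ (P ∨ P)) = 0 ∨ 2/3 = 2/3
(((P ∨ (Q ∧ Q)) ↔ (Q → ~Q)) ↔ ((~Q ∨ P) ↔ ((P ↔ P) ∧ P))) ∨ (P ∨ (Q ∨ (P ∨ P))) = 2/3 ∨ 2/3 = 2/3
No assignment yields a value below 2/3, so this is the minimum.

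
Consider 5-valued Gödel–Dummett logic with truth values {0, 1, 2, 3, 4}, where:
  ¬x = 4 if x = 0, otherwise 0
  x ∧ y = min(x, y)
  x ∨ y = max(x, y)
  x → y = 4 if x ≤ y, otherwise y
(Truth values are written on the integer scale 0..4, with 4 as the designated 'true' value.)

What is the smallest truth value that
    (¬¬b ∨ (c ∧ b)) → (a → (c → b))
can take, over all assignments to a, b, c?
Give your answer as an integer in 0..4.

1

Take a = 2, b = 1, c = 2:
¬b = ¬1 = 0
¬¬b = ¬0 = 4
c ∧ b = 2 ∧ 1 = 1
¬¬b ∨ (c ∧ b) = 4 ∨ 1 = 4
c → b = 2 → 1 = 1
a → (c → b) = 2 → 1 = 1
(¬¬b ∨ (c ∧ b)) → (a → (c → b)) = 4 → 1 = 1
No assignment yields a value below 1, so this is the minimum.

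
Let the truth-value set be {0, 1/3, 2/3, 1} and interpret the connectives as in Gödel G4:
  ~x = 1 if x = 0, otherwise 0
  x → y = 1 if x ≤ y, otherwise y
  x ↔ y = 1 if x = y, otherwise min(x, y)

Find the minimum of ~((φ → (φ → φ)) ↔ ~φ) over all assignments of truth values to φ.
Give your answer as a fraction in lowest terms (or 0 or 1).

Take φ = 0:
φ → φ = 0 → 0 = 1
φ → (φ → φ) = 0 → 1 = 1
~φ = ~0 = 1
(φ → (φ → φ)) ↔ ~φ = 1 ↔ 1 = 1
~((φ → (φ → φ)) ↔ ~φ) = ~1 = 0
No assignment yields a value below 0, so this is the minimum.

0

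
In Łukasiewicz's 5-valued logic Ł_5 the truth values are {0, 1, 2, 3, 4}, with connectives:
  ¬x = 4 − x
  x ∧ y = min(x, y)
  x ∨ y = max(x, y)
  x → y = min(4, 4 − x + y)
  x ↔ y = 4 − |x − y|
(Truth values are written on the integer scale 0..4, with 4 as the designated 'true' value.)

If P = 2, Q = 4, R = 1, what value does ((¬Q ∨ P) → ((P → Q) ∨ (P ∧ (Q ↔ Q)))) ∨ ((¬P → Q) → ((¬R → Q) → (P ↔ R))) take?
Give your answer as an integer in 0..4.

4

¬Q = ¬4 = 0
¬Q ∨ P = 0 ∨ 2 = 2
P → Q = 2 → 4 = 4
Q ↔ Q = 4 ↔ 4 = 4
P ∧ (Q ↔ Q) = 2 ∧ 4 = 2
(P → Q) ∨ (P ∧ (Q ↔ Q)) = 4 ∨ 2 = 4
(¬Q ∨ P) → ((P → Q) ∨ (P ∧ (Q ↔ Q))) = 2 → 4 = 4
¬P = ¬2 = 2
¬P → Q = 2 → 4 = 4
¬R = ¬1 = 3
¬R → Q = 3 → 4 = 4
P ↔ R = 2 ↔ 1 = 3
(¬R → Q) → (P ↔ R) = 4 → 3 = 3
(¬P → Q) → ((¬R → Q) → (P ↔ R)) = 4 → 3 = 3
((¬Q ∨ P) → ((P → Q) ∨ (P ∧ (Q ↔ Q)))) ∨ ((¬P → Q) → ((¬R → Q) → (P ↔ R))) = 4 ∨ 3 = 4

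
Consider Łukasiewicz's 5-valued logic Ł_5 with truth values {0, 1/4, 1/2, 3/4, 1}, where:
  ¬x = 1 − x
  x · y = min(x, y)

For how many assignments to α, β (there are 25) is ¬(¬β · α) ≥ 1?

value 1: 9 assignments (counts)
value 3/4: 7 assignments
value 1/2: 5 assignments
value 1/4: 3 assignments
value 0: 1 assignment
So 9 of the 25 assignments meet the threshold.

9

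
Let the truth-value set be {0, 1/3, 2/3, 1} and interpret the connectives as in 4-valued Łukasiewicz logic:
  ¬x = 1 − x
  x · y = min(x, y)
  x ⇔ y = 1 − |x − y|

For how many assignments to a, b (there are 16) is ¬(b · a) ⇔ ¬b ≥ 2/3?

a = 0, b = 0 ↦ 1  ≥
a = 0, b = 1/3 ↦ 2/3  ≥
a = 0, b = 2/3 ↦ 1/3  <
a = 0, b = 1 ↦ 0  <
a = 1/3, b = 0 ↦ 1  ≥
a = 1/3, b = 1/3 ↦ 1  ≥
a = 1/3, b = 2/3 ↦ 2/3  ≥
a = 1/3, b = 1 ↦ 1/3  <
a = 2/3, b = 0 ↦ 1  ≥
a = 2/3, b = 1/3 ↦ 1  ≥
a = 2/3, b = 2/3 ↦ 1  ≥
a = 2/3, b = 1 ↦ 2/3  ≥
a = 1, b = 0 ↦ 1  ≥
a = 1, b = 1/3 ↦ 1  ≥
a = 1, b = 2/3 ↦ 1  ≥
a = 1, b = 1 ↦ 1  ≥
So 13 of the 16 assignments meet the threshold.

13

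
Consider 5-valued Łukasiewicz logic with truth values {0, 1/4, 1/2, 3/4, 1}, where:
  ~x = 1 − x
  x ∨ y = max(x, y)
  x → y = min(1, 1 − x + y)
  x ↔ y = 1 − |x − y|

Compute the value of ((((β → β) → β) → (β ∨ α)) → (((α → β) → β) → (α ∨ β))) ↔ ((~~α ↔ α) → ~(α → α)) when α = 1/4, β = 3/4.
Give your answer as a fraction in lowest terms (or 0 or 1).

β → β = 3/4 → 3/4 = 1
(β → β) → β = 1 → 3/4 = 3/4
β ∨ α = 3/4 ∨ 1/4 = 3/4
((β → β) → β) → (β ∨ α) = 3/4 → 3/4 = 1
α → β = 1/4 → 3/4 = 1
(α → β) → β = 1 → 3/4 = 3/4
α ∨ β = 1/4 ∨ 3/4 = 3/4
((α → β) → β) → (α ∨ β) = 3/4 → 3/4 = 1
(((β → β) → β) → (β ∨ α)) → (((α → β) → β) → (α ∨ β)) = 1 → 1 = 1
~α = ~1/4 = 3/4
~~α = ~3/4 = 1/4
~~α ↔ α = 1/4 ↔ 1/4 = 1
α → α = 1/4 → 1/4 = 1
~(α → α) = ~1 = 0
(~~α ↔ α) → ~(α → α) = 1 → 0 = 0
((((β → β) → β) → (β ∨ α)) → (((α → β) → β) → (α ∨ β))) ↔ ((~~α ↔ α) → ~(α → α)) = 1 ↔ 0 = 0

0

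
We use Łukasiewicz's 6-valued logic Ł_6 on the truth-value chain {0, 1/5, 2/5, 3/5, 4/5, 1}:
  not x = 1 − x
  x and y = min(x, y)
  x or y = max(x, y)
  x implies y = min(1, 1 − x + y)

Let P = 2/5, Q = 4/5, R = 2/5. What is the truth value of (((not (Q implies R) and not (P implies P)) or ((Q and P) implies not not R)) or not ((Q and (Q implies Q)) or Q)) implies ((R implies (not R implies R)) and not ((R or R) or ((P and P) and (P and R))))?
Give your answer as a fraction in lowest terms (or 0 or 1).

Q implies R = 4/5 implies 2/5 = 3/5
not (Q implies R) = not 3/5 = 2/5
P implies P = 2/5 implies 2/5 = 1
not (P implies P) = not 1 = 0
not (Q implies R) and not (P implies P) = 2/5 and 0 = 0
Q and P = 4/5 and 2/5 = 2/5
not R = not 2/5 = 3/5
not not R = not 3/5 = 2/5
(Q and P) implies not not R = 2/5 implies 2/5 = 1
(not (Q implies R) and not (P implies P)) or ((Q and P) implies not not R) = 0 or 1 = 1
Q implies Q = 4/5 implies 4/5 = 1
Q and (Q implies Q) = 4/5 and 1 = 4/5
(Q and (Q implies Q)) or Q = 4/5 or 4/5 = 4/5
not ((Q and (Q implies Q)) or Q) = not 4/5 = 1/5
((not (Q implies R) and not (P implies P)) or ((Q and P) implies not not R)) or not ((Q and (Q implies Q)) or Q) = 1 or 1/5 = 1
not R = not 2/5 = 3/5
not R implies R = 3/5 implies 2/5 = 4/5
R implies (not R implies R) = 2/5 implies 4/5 = 1
R or R = 2/5 or 2/5 = 2/5
P and P = 2/5 and 2/5 = 2/5
P and R = 2/5 and 2/5 = 2/5
(P and P) and (P and R) = 2/5 and 2/5 = 2/5
(R or R) or ((P and P) and (P and R)) = 2/5 or 2/5 = 2/5
not ((R or R) or ((P and P) and (P and R))) = not 2/5 = 3/5
(R implies (not R implies R)) and not ((R or R) or ((P and P) and (P and R))) = 1 and 3/5 = 3/5
(((not (Q implies R) and not (P implies P)) or ((Q and P) implies not not R)) or not ((Q and (Q implies Q)) or Q)) implies ((R implies (not R implies R)) and not ((R or R) or ((P and P) and (P and R)))) = 1 implies 3/5 = 3/5

3/5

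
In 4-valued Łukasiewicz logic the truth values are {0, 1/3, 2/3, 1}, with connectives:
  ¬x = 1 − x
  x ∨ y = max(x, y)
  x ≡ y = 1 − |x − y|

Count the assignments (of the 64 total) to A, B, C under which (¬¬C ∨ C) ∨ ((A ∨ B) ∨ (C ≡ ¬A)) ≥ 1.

value 1: 43 assignments (counts)
value 2/3: 15 assignments
value 1/3: 5 assignments
value 0: 1 assignment
So 43 of the 64 assignments meet the threshold.

43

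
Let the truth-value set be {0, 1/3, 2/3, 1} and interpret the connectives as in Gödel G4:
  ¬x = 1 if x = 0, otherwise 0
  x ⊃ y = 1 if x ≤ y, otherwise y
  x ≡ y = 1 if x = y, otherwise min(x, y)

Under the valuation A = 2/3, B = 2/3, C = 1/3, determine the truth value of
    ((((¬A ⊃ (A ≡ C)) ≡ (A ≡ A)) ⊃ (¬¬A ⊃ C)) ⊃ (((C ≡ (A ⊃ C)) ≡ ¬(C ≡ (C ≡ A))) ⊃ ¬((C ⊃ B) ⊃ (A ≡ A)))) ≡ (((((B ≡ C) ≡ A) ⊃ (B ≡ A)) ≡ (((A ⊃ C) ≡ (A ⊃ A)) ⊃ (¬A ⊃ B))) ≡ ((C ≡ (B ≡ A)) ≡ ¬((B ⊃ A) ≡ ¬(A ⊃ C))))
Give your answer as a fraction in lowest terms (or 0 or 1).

¬A = ¬2/3 = 0
A ≡ C = 2/3 ≡ 1/3 = 1/3
¬A ⊃ (A ≡ C) = 0 ⊃ 1/3 = 1
A ≡ A = 2/3 ≡ 2/3 = 1
(¬A ⊃ (A ≡ C)) ≡ (A ≡ A) = 1 ≡ 1 = 1
¬A = ¬2/3 = 0
¬¬A = ¬0 = 1
¬¬A ⊃ C = 1 ⊃ 1/3 = 1/3
((¬A ⊃ (A ≡ C)) ≡ (A ≡ A)) ⊃ (¬¬A ⊃ C) = 1 ⊃ 1/3 = 1/3
A ⊃ C = 2/3 ⊃ 1/3 = 1/3
C ≡ (A ⊃ C) = 1/3 ≡ 1/3 = 1
C ≡ A = 1/3 ≡ 2/3 = 1/3
C ≡ (C ≡ A) = 1/3 ≡ 1/3 = 1
¬(C ≡ (C ≡ A)) = ¬1 = 0
(C ≡ (A ⊃ C)) ≡ ¬(C ≡ (C ≡ A)) = 1 ≡ 0 = 0
C ⊃ B = 1/3 ⊃ 2/3 = 1
A ≡ A = 2/3 ≡ 2/3 = 1
(C ⊃ B) ⊃ (A ≡ A) = 1 ⊃ 1 = 1
¬((C ⊃ B) ⊃ (A ≡ A)) = ¬1 = 0
((C ≡ (A ⊃ C)) ≡ ¬(C ≡ (C ≡ A))) ⊃ ¬((C ⊃ B) ⊃ (A ≡ A)) = 0 ⊃ 0 = 1
(((¬A ⊃ (A ≡ C)) ≡ (A ≡ A)) ⊃ (¬¬A ⊃ C)) ⊃ (((C ≡ (A ⊃ C)) ≡ ¬(C ≡ (C ≡ A))) ⊃ ¬((C ⊃ B) ⊃ (A ≡ A))) = 1/3 ⊃ 1 = 1
B ≡ C = 2/3 ≡ 1/3 = 1/3
(B ≡ C) ≡ A = 1/3 ≡ 2/3 = 1/3
B ≡ A = 2/3 ≡ 2/3 = 1
((B ≡ C) ≡ A) ⊃ (B ≡ A) = 1/3 ⊃ 1 = 1
A ⊃ C = 2/3 ⊃ 1/3 = 1/3
A ⊃ A = 2/3 ⊃ 2/3 = 1
(A ⊃ C) ≡ (A ⊃ A) = 1/3 ≡ 1 = 1/3
¬A = ¬2/3 = 0
¬A ⊃ B = 0 ⊃ 2/3 = 1
((A ⊃ C) ≡ (A ⊃ A)) ⊃ (¬A ⊃ B) = 1/3 ⊃ 1 = 1
(((B ≡ C) ≡ A) ⊃ (B ≡ A)) ≡ (((A ⊃ C) ≡ (A ⊃ A)) ⊃ (¬A ⊃ B)) = 1 ≡ 1 = 1
B ≡ A = 2/3 ≡ 2/3 = 1
C ≡ (B ≡ A) = 1/3 ≡ 1 = 1/3
B ⊃ A = 2/3 ⊃ 2/3 = 1
A ⊃ C = 2/3 ⊃ 1/3 = 1/3
¬(A ⊃ C) = ¬1/3 = 0
(B ⊃ A) ≡ ¬(A ⊃ C) = 1 ≡ 0 = 0
¬((B ⊃ A) ≡ ¬(A ⊃ C)) = ¬0 = 1
(C ≡ (B ≡ A)) ≡ ¬((B ⊃ A) ≡ ¬(A ⊃ C)) = 1/3 ≡ 1 = 1/3
((((B ≡ C) ≡ A) ⊃ (B ≡ A)) ≡ (((A ⊃ C) ≡ (A ⊃ A)) ⊃ (¬A ⊃ B))) ≡ ((C ≡ (B ≡ A)) ≡ ¬((B ⊃ A) ≡ ¬(A ⊃ C))) = 1 ≡ 1/3 = 1/3
((((¬A ⊃ (A ≡ C)) ≡ (A ≡ A)) ⊃ (¬¬A ⊃ C)) ⊃ (((C ≡ (A ⊃ C)) ≡ ¬(C ≡ (C ≡ A))) ⊃ ¬((C ⊃ B) ⊃ (A ≡ A)))) ≡ (((((B ≡ C) ≡ A) ⊃ (B ≡ A)) ≡ (((A ⊃ C) ≡ (A ⊃ A)) ⊃ (¬A ⊃ B))) ≡ ((C ≡ (B ≡ A)) ≡ ¬((B ⊃ A) ≡ ¬(A ⊃ C)))) = 1 ≡ 1/3 = 1/3

1/3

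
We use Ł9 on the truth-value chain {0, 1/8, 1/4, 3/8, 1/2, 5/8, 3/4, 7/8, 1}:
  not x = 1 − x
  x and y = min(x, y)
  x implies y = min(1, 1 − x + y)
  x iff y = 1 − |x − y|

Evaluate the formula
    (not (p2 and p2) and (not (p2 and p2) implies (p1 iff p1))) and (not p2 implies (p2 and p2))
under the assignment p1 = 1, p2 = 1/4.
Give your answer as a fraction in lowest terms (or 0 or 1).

p2 and p2 = 1/4 and 1/4 = 1/4
not (p2 and p2) = not 1/4 = 3/4
p2 and p2 = 1/4 and 1/4 = 1/4
not (p2 and p2) = not 1/4 = 3/4
p1 iff p1 = 1 iff 1 = 1
not (p2 and p2) implies (p1 iff p1) = 3/4 implies 1 = 1
not (p2 and p2) and (not (p2 and p2) implies (p1 iff p1)) = 3/4 and 1 = 3/4
not p2 = not 1/4 = 3/4
p2 and p2 = 1/4 and 1/4 = 1/4
not p2 implies (p2 and p2) = 3/4 implies 1/4 = 1/2
(not (p2 and p2) and (not (p2 and p2) implies (p1 iff p1))) and (not p2 implies (p2 and p2)) = 3/4 and 1/2 = 1/2

1/2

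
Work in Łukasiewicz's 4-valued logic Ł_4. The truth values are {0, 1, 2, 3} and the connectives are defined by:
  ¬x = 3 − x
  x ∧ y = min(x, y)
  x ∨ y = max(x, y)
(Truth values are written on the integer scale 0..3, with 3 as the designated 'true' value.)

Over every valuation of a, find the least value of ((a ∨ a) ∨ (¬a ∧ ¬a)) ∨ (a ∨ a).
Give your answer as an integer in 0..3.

Take a = 1:
a ∨ a = 1 ∨ 1 = 1
¬a = ¬1 = 2
¬a = ¬1 = 2
¬a ∧ ¬a = 2 ∧ 2 = 2
(a ∨ a) ∨ (¬a ∧ ¬a) = 1 ∨ 2 = 2
a ∨ a = 1 ∨ 1 = 1
((a ∨ a) ∨ (¬a ∧ ¬a)) ∨ (a ∨ a) = 2 ∨ 1 = 2
No assignment yields a value below 2, so this is the minimum.

2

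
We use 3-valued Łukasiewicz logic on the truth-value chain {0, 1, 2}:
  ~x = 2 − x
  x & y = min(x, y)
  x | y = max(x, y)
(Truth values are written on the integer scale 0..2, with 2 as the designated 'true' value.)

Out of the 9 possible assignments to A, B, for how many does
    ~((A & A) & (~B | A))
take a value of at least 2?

A = 0, B = 0 ↦ 2  ≥
A = 0, B = 1 ↦ 2  ≥
A = 0, B = 2 ↦ 2  ≥
A = 1, B = 0 ↦ 1  <
A = 1, B = 1 ↦ 1  <
A = 1, B = 2 ↦ 1  <
A = 2, B = 0 ↦ 0  <
A = 2, B = 1 ↦ 0  <
A = 2, B = 2 ↦ 0  <
So 3 of the 9 assignments meet the threshold.

3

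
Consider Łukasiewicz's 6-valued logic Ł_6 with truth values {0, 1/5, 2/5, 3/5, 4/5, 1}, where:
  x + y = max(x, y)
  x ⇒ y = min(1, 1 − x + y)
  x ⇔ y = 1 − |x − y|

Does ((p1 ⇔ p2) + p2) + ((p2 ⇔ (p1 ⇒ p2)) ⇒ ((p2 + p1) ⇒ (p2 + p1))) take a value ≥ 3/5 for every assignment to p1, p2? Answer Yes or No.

At p1 = 2/5, p2 = 2/5, for instance:
p1 ⇔ p2 = 2/5 ⇔ 2/5 = 1
(p1 ⇔ p2) + p2 = 1 + 2/5 = 1
p1 ⇒ p2 = 2/5 ⇒ 2/5 = 1
p2 ⇔ (p1 ⇒ p2) = 2/5 ⇔ 1 = 2/5
p2 + p1 = 2/5 + 2/5 = 2/5
p2 + p1 = 2/5 + 2/5 = 2/5
(p2 + p1) ⇒ (p2 + p1) = 2/5 ⇒ 2/5 = 1
(p2 ⇔ (p1 ⇒ p2)) ⇒ ((p2 + p1) ⇒ (p2 + p1)) = 2/5 ⇒ 1 = 1
((p1 ⇔ p2) + p2) + ((p2 ⇔ (p1 ⇒ p2)) ⇒ ((p2 + p1) ⇒ (p2 + p1))) = 1 + 1 = 1
and checking the remaining 35 assignments likewise gives ≥ 3/5 in every case.

Yes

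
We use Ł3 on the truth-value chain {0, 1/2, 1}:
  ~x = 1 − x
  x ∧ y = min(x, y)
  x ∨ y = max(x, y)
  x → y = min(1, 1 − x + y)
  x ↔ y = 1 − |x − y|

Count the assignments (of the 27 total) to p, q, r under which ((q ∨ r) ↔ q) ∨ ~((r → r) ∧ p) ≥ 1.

21

value 1: 21 assignments (counts)
value 1/2: 5 assignments
value 0: 1 assignment
So 21 of the 27 assignments meet the threshold.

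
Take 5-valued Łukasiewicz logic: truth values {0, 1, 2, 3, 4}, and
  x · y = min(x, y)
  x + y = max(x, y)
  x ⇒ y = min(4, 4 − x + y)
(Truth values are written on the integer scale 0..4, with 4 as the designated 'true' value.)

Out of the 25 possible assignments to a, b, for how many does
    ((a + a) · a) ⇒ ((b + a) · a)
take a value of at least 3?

value 4: 25 assignments (counts)
So 25 of the 25 assignments meet the threshold.

25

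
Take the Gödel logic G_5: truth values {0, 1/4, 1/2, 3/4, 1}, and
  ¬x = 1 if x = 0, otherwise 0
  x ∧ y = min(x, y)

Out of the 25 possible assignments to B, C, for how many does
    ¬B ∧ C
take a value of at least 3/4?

value 1: 1 assignment (counts)
value 3/4: 1 assignment (counts)
value 1/2: 1 assignment
value 1/4: 1 assignment
value 0: 21 assignments
So 2 of the 25 assignments meet the threshold.

2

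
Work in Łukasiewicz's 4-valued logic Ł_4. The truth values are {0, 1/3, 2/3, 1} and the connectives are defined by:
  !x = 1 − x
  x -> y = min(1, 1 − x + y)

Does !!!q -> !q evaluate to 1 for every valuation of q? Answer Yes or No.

Yes

q = 0 ↦ 1
q = 1/3 ↦ 1
q = 2/3 ↦ 1
q = 1 ↦ 1
Every assignment gives a value ≥ 1.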